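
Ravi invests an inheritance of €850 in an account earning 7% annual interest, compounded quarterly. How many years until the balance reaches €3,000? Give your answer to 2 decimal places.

(1 + 0.0175)^(4t) = 3,000/850 = 3.5294.
4t·ln(1 + 0.0175) = ln(3.5294); 4t = 1.2611/0.0173486 ≈ 72.6934.
t ≈ 18.1733 years.

18.17 years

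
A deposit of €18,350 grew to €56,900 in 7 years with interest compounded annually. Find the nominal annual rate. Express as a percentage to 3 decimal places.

17.547%

The 7-period growth factor is 56,900/18,350 = 3.10082.
r = 3.10082^(1/7) − 1 ≈ 0.175468, i.e. 17.54682%.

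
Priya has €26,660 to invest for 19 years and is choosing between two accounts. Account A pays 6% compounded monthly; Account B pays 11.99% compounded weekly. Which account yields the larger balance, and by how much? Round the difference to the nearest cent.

Account B, by €176,347.03

A: (1 + 0.005)^228 ≈ 3.1178992711, so 26,660 × 3.1178992711 ≈ 83,123.1946.
B: (1 + 0.1199/52)^988 ≈ 9.73256660278, so 26,660 × 9.73256660278 ≈ 259,470.2256.
Difference ≈ 176,347.0311 in favor of B.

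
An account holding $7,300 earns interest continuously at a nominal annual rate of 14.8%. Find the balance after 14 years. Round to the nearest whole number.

$57,967

A = P·e^(rt) = 7,300·e^(0.148·14) = 7,300·e^2.072.
e^2.072 ≈ 7.9406886243, so A ≈ 57,967.0270.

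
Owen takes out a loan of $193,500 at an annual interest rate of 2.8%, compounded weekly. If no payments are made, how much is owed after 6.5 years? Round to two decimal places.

$232,113.98

Periodic rate = 2.8%/52 = 0.000538462; periods = 52·6.5 = 338.
A = 193,500·(1 + 0.028/52)^338 ≈ 193,500·1.19955543532 ≈ 232,113.9767.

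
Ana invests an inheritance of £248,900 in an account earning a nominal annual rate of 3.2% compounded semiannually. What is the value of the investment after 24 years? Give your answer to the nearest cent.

Periodic rate = 3.2%/2 = 0.016; periods = 2·24 = 48.
A = 248,900·(1 + 0.016)^48 ≈ 248,900·2.14238728178 ≈ 533,240.1944.

£533,240.19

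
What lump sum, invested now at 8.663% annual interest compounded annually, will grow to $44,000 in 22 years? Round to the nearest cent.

$7,073.84

Annual rate = 8.663% = 0.08663; 22 periods.
P = 44,000/(1 + 0.08663)^22 ≈ 44,000/6.2200976365 ≈ 7,073.8439.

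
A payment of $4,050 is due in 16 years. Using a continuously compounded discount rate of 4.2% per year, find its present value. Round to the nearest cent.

$2,068.28

P = A·e^(−rt) = 4,050·e^(−0.672).
e^(−0.672) ≈ 0.5106861834, so P ≈ 2,068.2790.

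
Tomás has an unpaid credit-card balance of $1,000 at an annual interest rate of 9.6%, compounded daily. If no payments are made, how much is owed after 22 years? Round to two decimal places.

Periodic rate = 9.6%/365 = 0.000263014; periods = 365·22 = 8030.
A = 1,000·(1 + 0.096/365)^8030 ≈ 1,000·8.262459522 ≈ 8,262.4595.

$8,262.46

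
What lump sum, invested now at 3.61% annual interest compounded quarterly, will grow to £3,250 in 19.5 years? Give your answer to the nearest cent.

Growth factor = (1 + 0.009025)^78 ≈ 2.015349057.
P = 3,250/2.015349057 ≈ 1,612.6239.

£1,612.62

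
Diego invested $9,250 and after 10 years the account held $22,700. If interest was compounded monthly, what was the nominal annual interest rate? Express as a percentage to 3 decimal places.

9.011%

(1 + r/12)^120 = 22,700/9,250 = 2.45405.
1 + r/12 = 2.45405^(1/120) ≈ 1.007509, so r/12 ≈ 0.00750923.
r ≈ 12·0.00750923 = 9.01108%.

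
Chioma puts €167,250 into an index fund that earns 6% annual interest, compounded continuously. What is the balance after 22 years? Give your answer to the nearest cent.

A = P·e^(rt) = 167,250·e^(0.06·22) = 167,250·e^1.32.
e^1.32 ≈ 3.74342137726, so A ≈ 626,087.2253.

€626,087.23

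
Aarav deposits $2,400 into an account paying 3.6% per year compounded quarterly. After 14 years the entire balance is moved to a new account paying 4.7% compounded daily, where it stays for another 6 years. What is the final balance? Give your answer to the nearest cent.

$5,255.08

After 14 years at 3.6%: 2,400 × 1.651601655 ≈ 3,963.8440.
Then 6 years at 4.7%: 3,963.8440 × 1.325754651 ≈ 5,255.0846.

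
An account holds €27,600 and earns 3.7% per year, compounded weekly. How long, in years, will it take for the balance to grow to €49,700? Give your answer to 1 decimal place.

15.9 years

(1 + 0.000711538)^(52t) = 49,700/27,600 = 1.8007.
52t·ln(1 + 0.000711538) = ln(1.8007); 52t = 0.58819/0.000711285 ≈ 826.9383.
t ≈ 15.9027 years.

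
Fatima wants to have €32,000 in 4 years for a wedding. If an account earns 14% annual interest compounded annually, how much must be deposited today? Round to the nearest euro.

Growth factor = (1 + 0.14)^4 ≈ 1.68896016.
P = 32,000/1.68896016 ≈ 18,946.5689.

€18,947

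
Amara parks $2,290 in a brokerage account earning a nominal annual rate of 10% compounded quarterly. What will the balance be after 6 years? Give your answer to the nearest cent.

$4,141.98

Growth factor = (1 + 0.025)^24 ≈ 1.80872595.
A ≈ 2,290 × 1.80872595 ≈ 4,141.9824.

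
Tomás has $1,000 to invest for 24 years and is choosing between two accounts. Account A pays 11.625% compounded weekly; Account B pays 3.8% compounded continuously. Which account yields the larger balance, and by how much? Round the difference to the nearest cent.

Account A growth factor: (1 + 0.11625/52)^1248 ≈ 16.230399731; balance ≈ 16,230.3997.
Account B growth factor: e^(0.038·24) = e^0.912 ≈ 2.48929615; balance ≈ 2,489.2962.
Account A is larger by 13,741.1036.

Account A, by $13,741.10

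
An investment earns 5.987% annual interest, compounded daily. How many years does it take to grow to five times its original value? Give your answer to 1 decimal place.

(1 + 0.000164027)^(365t) = 5.
365t = ln 5 / ln(1 + 0.000164027) ≈ 1.6094/0.000164014 ≈ 9812.8113.
t ≈ 26.8844.

26.9 years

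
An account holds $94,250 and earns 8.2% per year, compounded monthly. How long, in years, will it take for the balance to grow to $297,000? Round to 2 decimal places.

(1 + 0.00683333)^(12t) = 297,000/94,250 = 3.1512.
12t·ln(1 + 0.00683333) = ln(3.1512); 12t = 1.1478/0.00681009 ≈ 168.5412.
t ≈ 14.0451 years.

14.05 years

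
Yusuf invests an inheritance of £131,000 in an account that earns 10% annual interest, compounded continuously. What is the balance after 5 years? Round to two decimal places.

£215,982.49

A = P·e^(rt) = 131,000·e^(0.1·5) = 131,000·e^0.5.
e^0.5 ≈ 1.6487212707, so A ≈ 215,982.4865.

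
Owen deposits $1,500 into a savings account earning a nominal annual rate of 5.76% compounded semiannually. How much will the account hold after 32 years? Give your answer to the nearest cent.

Growth factor = (1 + 0.0288)^64 ≈ 6.154335348.
A ≈ 1,500 × 6.154335348 ≈ 9,231.5030.

$9,231.50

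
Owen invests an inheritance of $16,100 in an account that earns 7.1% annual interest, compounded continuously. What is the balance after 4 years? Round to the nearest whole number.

A = P·e^(rt) = 16,100·e^(0.071·4) = 16,100·e^0.284.
e^0.284 ≈ 1.3284329308, so A ≈ 21,387.7702.

$21,388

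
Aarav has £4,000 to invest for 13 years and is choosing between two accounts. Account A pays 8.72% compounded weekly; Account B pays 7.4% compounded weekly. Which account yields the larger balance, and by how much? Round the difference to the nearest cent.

Account A, by £1,954.95

Account A growth factor: (1 + 0.0872/52)^676 ≈ 3.1038726732; balance ≈ 12,415.4907.
Account B growth factor: (1 + 0.074/52)^676 ≈ 2.6151361174; balance ≈ 10,460.5445.
Account A is larger by 1,954.9462.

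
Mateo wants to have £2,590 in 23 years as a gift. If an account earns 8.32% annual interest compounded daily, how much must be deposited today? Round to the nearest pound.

Growth factor = (1 + 0.0832/365)^8395 ≈ 6.77596597.
P = 2,590/6.77596597 ≈ 382.2333.

£382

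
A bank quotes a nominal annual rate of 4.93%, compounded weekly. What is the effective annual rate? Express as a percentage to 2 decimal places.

EAR = (1 + 4.93%/52)^52 − 1 = (1 + 0.000948077)^52 − 1.
(1 + 0.000948077)^52 ≈ 1.050511, so EAR ≈ 5.05109%.

5.05%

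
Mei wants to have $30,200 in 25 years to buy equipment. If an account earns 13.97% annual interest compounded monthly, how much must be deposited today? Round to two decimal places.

$937.55

Periodic rate = 13.97%/12 = 0.0116417; 300 periods.
P = 30,200/(1 + 0.1397/12)^300 ≈ 30,200/32.211616628 ≈ 937.5500.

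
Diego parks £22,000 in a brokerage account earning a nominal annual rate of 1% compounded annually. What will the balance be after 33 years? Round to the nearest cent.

£30,551.18

Growth factor = (1 + 0.01)^33 ≈ 1.3886900853.
A ≈ 22,000 × 1.3886900853 ≈ 30,551.1819.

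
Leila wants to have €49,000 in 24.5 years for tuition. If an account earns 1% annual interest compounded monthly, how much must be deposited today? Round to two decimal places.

Periodic rate = 1%/12 = 0.000833333; 294 periods.
P = 49,000/(1 + 0.01/12)^294 ≈ 49,000/1.2774909684 ≈ 38,356.4356.

€38,356.44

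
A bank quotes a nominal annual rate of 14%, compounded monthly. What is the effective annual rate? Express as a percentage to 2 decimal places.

14.93%

EAR = (1 + 14%/12)^12 − 1 = (1 + 0.0116667)^12 − 1.
(1 + 0.0116667)^12 ≈ 1.149342, so EAR ≈ 14.93420%.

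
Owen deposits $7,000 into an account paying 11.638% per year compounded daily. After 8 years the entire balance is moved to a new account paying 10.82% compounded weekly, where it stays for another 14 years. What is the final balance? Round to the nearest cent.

$80,642.67

After 8 years at 11.638%: 7,000 × 2.5367699558 ≈ 17,757.3897.
Then 14 years at 10.82%: 17,757.3897 × 4.5413585535 ≈ 80,642.6736.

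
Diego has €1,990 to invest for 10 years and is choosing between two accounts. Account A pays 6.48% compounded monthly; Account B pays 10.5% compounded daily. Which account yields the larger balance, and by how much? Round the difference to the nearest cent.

Account B, by €1,888.18

Account A growth factor: (1 + 0.0054)^120 ≈ 1.908383738; balance ≈ 3,797.6836.
Account B growth factor: (1 + 0.105/365)^3650 ≈ 2.85721965; balance ≈ 5,685.8671.
Account B is larger by 1,888.1835.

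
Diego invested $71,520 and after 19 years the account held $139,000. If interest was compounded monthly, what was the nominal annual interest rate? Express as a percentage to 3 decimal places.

3.502%

(1 + r/12)^228 = 139,000/71,520 = 1.94351.
1 + r/12 = 1.94351^(1/228) ≈ 1.002919, so r/12 ≈ 0.00291871.
r ≈ 12·0.00291871 = 3.50245%.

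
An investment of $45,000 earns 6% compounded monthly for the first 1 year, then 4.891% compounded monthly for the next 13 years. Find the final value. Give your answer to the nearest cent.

$90,111.76

After 1 years at 6%: 45,000 × 1.0616778119 ≈ 47,775.5015.
Then 13 years at 4.891%: 47,775.5015 × 1.8861500512 ≈ 90,111.7647.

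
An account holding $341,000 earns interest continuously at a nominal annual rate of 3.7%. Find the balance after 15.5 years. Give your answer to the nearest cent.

A = P·e^(rt) = 341,000·e^(0.037·15.5) = 341,000·e^0.5735.
e^0.5735 ≈ 1.7744668294, so A ≈ 605,093.1888.

$605,093.19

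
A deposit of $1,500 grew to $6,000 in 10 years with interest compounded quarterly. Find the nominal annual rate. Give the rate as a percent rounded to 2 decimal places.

14.11%

(1 + r/4)^40 = 6,000/1,500 = 4.
1 + r/4 = 4^(1/40) ≈ 1.035265, so r/4 ≈ 0.0352649.
r ≈ 4·0.0352649 = 14.10597%.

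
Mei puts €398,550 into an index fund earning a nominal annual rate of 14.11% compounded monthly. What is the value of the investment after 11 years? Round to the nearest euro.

€1,864,744

Growth factor = (1 + 0.1411/12)^132 ≈ 4.678819576045.
A ≈ 398,550 × 4.678819576045 ≈ 1,864,743.5420.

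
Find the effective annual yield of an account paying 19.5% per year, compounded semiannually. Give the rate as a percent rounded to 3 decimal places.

20.451%

EAR = (1 + 19.5%/2)^2 − 1 = (1 + 0.0975)^2 − 1.
(1 + 0.0975)^2 ≈ 1.204506, so EAR ≈ 20.45062%.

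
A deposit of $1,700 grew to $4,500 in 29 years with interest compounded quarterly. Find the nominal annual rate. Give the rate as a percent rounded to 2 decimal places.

3.37%

The 116-period growth factor is 4,500/1,700 = 2.64706.
r/4 = 2.64706^(1/116) − 1 ≈ 0.00842711, so r ≈ 4·0.00842711 = 3.37085%.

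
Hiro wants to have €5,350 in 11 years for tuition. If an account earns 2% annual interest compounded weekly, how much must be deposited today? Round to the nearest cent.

€4,293.66

Growth factor = (1 + 0.02/52)^572 ≈ 1.246024027.
P = 5,350/1.246024027 ≈ 4,293.6572.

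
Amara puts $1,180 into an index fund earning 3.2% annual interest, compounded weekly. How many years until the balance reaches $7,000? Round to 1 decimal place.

We need (1 + 0.000615385)^(52t) = 5.9322, so 52t = ln 5.9322 / ln 1.000615 ≈ 2894.0331.
t ≈ 2894.0331/52 = 55.6545 years.

55.7 years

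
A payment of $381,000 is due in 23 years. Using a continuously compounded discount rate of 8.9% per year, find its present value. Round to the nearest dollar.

$49,195

P = A·e^(−rt) = 381,000·e^(−2.047).
e^(−2.047) ≈ 0.129121688185, so P ≈ 49,195.3632.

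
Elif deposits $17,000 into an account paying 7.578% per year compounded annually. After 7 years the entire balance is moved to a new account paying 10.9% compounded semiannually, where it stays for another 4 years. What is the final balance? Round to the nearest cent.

Phase 1: 17,000·(1 + 0.07578)^7 ≈ 28,347.3968.
Phase 2: 28,347.3968·(1 + 0.0545)^8 ≈ 43,339.6955.

$43,339.70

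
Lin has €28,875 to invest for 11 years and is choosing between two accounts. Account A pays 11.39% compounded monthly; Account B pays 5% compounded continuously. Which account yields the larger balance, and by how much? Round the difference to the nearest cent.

Account A growth factor: (1 + 0.1139/12)^132 ≈ 3.4798573616; balance ≈ 100,480.8813.
Account B growth factor: e^(0.05·11) = e^0.55 ≈ 1.7332530179; balance ≈ 50,047.6809.
Account A is larger by 50,433.2004.

Account A, by €50,433.20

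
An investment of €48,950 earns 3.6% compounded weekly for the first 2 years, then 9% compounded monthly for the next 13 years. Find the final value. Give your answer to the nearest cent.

After 2 years at 3.6%: 48,950 × 1.07462857303 ≈ 52,603.0687.
Then 13 years at 9%: 52,603.0687 × 3.20795709275 ≈ 168,748.3872.

€168,748.39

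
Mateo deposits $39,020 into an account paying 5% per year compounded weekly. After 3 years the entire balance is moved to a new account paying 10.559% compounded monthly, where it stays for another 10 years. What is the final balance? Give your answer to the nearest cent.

Phase 1: 39,020·(1 + 0.05/52)^156 ≈ 45,331.5050.
Phase 2: 45,331.5050·(1 + 0.10559/12)^120 ≈ 129,707.7468.

$129,707.75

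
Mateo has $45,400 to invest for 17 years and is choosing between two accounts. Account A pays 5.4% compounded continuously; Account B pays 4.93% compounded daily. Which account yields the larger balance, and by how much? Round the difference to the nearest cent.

Account A, by $8,736.67

Account A growth factor: e^(0.054·17) = e^0.918 ≈ 2.50427682439; balance ≈ 113,694.1678.
Account B growth factor: (1 + 0.0493/365)^6205 ≈ 2.31183921486; balance ≈ 104,957.5004.
Account A is larger by 8,736.6675.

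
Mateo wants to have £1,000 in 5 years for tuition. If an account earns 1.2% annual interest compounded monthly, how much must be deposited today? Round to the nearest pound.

£942

Growth factor = (1 + 0.001)^60 ≈ 1.06180471.
P = 1,000/1.06180471 ≈ 941.7928.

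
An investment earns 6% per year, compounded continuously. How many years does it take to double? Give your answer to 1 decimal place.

e^(0.06t) = 2, so 0.06t = ln 2 ≈ 0.69315.
t ≈ 0.69315/0.06 ≈ 11.5525.

11.6 years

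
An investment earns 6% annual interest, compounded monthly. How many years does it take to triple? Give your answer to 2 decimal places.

18.36 years

(1 + 0.005)^(12t) = 3.
12t = ln 3 / ln(1 + 0.005) ≈ 1.0986/0.00498754 ≈ 220.2713.
t ≈ 18.3559.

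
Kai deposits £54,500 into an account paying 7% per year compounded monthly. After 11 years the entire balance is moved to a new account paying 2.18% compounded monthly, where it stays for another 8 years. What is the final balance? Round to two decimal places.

After 11 years at 7%: 54,500 × 2.15493996011 ≈ 117,444.2278.
Then 8 years at 2.18%: 117,444.2278 × 1.19034333017 ≈ 139,798.9533.

£139,798.95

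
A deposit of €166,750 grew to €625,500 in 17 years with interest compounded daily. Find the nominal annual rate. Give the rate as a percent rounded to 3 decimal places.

7.778%

(1 + r/365)^6205 = 625,500/166,750 = 3.75112.
1 + r/365 = 3.75112^(1/6205) ≈ 1.000213, so r/365 ≈ 0.000213086.
r ≈ 365·0.000213086 = 7.77763%.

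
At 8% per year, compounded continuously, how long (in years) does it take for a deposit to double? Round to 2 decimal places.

8.66 years

e^(0.08t) = 2, so 0.08t = ln 2 ≈ 0.69315.
t ≈ 0.69315/0.08 ≈ 8.6643.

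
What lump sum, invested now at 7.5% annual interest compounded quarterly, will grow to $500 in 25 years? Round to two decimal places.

Periodic rate = 7.5%/4 = 0.01875; 100 periods.
P = 500/(1 + 0.01875)^100 ≈ 500/6.40858538 ≈ 78.0203.

$78.02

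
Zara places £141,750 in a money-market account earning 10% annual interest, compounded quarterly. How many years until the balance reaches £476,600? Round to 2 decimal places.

(1 + 0.025)^(4t) = 476,600/141,750 = 3.3623.
4t·ln(1 + 0.025) = ln(3.3623); 4t = 1.2126/0.0246926 ≈ 49.1083.
t ≈ 12.2771 years.

12.28 years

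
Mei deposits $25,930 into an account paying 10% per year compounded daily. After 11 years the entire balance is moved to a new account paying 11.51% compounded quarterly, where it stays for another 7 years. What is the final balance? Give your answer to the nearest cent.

$172,358.33

Phase 1: 25,930·(1 + 0.1/365)^4015 ≈ 77,886.2900.
Phase 2: 77,886.2900·(1 + 0.028775)^28 ≈ 172,358.3286.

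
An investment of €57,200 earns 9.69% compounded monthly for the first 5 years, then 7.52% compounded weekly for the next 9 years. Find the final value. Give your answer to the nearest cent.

€182,257.28

After 5 years at 9.69%: 57,200 × 1.62020761524 ≈ 92,675.8756.
Then 9 years at 7.52%: 92,675.8756 × 1.96660969433 ≈ 182,257.2754.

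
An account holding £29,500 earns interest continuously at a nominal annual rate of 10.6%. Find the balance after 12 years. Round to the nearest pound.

A = P·e^(rt) = 29,500·e^(0.106·12) = 29,500·e^1.272.
e^1.272 ≈ 3.56798139394, so A ≈ 105,255.4511.

£105,255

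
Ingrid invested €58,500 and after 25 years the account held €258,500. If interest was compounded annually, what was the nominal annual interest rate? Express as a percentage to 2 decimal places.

6.12%

The 25-period growth factor is 258,500/58,500 = 4.4188.
r = 4.4188^(1/25) − 1 ≈ 0.0612365, i.e. 6.12365%.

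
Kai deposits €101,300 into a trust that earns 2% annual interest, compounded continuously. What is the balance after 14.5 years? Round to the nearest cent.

A = P·e^(rt) = 101,300·e^(0.02·14.5) = 101,300·e^0.29.
e^0.29 ≈ 1.33642748803, so A ≈ 135,380.1045.

€135,380.10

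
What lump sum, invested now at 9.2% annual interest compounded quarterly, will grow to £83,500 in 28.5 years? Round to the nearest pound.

Periodic rate = 9.2%/4 = 0.023; 114 periods.
P = 83,500/(1 + 0.023)^114 ≈ 83,500/13.360485597 ≈ 6,249.7728.

£6,250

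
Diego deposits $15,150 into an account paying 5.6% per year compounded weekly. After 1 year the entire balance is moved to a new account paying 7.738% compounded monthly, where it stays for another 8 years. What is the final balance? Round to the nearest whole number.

Phase 1: 15,150·(1 + 0.056/52)^52 ≈ 16,022.1221.
Phase 2: 16,022.1221·(1 + 0.07738/12)^96 ≈ 29,696.3176.

$29,696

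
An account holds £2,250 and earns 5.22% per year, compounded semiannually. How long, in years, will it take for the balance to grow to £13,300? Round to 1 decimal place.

We need (1 + 0.0261)^(2t) = 5.9111, so 2t = ln 5.9111 / ln 1.0261 ≈ 68.9625.
t ≈ 68.9625/2 = 34.4813 years.

34.5 years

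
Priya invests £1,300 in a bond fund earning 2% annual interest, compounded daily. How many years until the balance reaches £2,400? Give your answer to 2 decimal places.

30.66 years

We need (1 + 0.0000547945)^(365t) = 1.8462, so 365t = ln 1.8462 / ln 1.000055 ≈ 11189.4632.
t ≈ 11189.4632/365 = 30.6561 years.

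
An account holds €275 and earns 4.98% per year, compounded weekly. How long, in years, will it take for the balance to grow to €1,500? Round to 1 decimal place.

(1 + 0.000957692)^(52t) = 1,500/275 = 5.4545.
52t·ln(1 + 0.000957692) = ln(5.4545); 52t = 1.6964/0.000957234 ≈ 1772.2409.
t ≈ 34.0816 years.

34.1 years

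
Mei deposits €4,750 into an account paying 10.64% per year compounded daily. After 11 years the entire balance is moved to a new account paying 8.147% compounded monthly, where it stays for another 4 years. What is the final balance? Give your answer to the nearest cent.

€21,182.02

Phase 1: 4,750·(1 + 0.1064/365)^4015 ≈ 15,307.9769.
Phase 2: 15,307.9769·(1 + 0.08147/12)^48 ≈ 21,182.0223.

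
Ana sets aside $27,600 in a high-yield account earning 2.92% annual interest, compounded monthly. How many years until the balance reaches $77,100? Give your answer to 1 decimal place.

(1 + 0.00243333)^(12t) = 77,100/27,600 = 2.7935.
12t·ln(1 + 0.00243333) = ln(2.7935); 12t = 1.0273/0.00243038 ≈ 422.6864.
t ≈ 35.2239 years.

35.2 years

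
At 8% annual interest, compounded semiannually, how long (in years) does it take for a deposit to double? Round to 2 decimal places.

(1 + 0.04)^(2t) = 2.
2t = ln 2 / ln(1 + 0.04) ≈ 0.69315/0.0392207 ≈ 17.6730.
t ≈ 8.8365.

8.84 years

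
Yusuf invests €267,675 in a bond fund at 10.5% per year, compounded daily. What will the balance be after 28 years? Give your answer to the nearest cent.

Periodic rate = 10.5%/365 = 0.000287671; periods = 365·28 = 10220.
A = 267,675·(1 + 0.105/365)^10220 ≈ 267,675·18.90785046553 ≈ 5,061,158.8734.

€5,061,158.87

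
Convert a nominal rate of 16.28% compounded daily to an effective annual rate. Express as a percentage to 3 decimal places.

EAR = (1 + 16.28%/365)^365 − 1 = (1 + 0.000446027)^365 − 1.
(1 + 0.000446027)^365 ≈ 1.176759, so EAR ≈ 17.67586%.

17.676%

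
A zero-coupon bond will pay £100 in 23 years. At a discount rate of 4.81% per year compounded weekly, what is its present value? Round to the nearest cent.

£33.09

Periodic rate = 4.81%/52 = 0.000925; 1196 periods.
P = 100/(1 + 0.000925)^1196 ≈ 100/3.0216065 ≈ 33.0950.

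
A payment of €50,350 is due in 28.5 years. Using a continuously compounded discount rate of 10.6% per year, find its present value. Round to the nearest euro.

€2,455

P = A·e^(−rt) = 50,350·e^(−3.021).
e^(−3.021) ≈ 0.048752441536, so P ≈ 2,454.6854.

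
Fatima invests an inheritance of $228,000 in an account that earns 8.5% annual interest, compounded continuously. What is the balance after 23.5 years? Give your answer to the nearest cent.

A = P·e^(rt) = 228,000·e^(0.085·23.5) = 228,000·e^1.9975.
e^1.9975 ≈ 7.370606530253, so A ≈ 1,680,498.2889.

$1,680,498.29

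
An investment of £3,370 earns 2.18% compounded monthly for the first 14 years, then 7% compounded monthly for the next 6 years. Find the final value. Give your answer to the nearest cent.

£6,949.12

After 14 years at 2.18%: 3,370 × 1.356520699 ≈ 4,571.4748.
Then 6 years at 7%: 4,571.4748 × 1.520105504 ≈ 6,949.1239.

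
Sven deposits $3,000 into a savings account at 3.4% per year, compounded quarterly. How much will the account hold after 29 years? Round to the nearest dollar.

$8,008

Growth factor = (1 + 0.0085)^116 ≈ 2.669344925.
A ≈ 3,000 × 2.669344925 ≈ 8,008.0348.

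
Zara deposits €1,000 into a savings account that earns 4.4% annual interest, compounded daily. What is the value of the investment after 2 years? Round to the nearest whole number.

Periodic rate = 4.4%/365 = 0.000120548; periods = 365·2 = 730.
A = 1,000·(1 + 0.044/365)^730 ≈ 1,000·1.09198233 ≈ 1,091.9823.

€1,092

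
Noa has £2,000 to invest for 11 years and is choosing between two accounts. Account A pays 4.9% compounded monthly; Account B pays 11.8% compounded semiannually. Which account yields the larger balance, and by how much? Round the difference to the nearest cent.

Account B, by £3,634.14

Account A growth factor: (1 + 0.049/12)^132 ≈ 1.712411358; balance ≈ 3,424.8227.
Account B growth factor: (1 + 0.059)^22 ≈ 3.529483227; balance ≈ 7,058.9665.
Account B is larger by 3,634.1437.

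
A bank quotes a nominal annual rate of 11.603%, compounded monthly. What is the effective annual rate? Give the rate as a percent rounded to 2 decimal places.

12.24%

EAR = (1 + 11.603%/12)^12 − 1 = (1 + 0.00966917)^12 − 1.
(1 + 0.00966917)^12 ≈ 1.122404, so EAR ≈ 12.24038%.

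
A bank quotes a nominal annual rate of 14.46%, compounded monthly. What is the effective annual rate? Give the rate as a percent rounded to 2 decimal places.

15.46%

EAR = (1 + 14.46%/12)^12 − 1 = (1 + 0.01205)^12 − 1.
(1 + 0.01205)^12 ≈ 1.154579, so EAR ≈ 15.45789%.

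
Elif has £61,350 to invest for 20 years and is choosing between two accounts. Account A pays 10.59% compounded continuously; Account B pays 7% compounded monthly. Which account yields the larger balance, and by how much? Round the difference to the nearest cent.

Account A growth factor: e^(0.1059·20) = e^2.118 ≈ 8.31449186388; balance ≈ 510,094.0758.
Account B growth factor: (1 + 0.07/12)^240 ≈ 4.03873884898; balance ≈ 247,776.6284.
Account A is larger by 262,317.4475.

Account A, by £262,317.45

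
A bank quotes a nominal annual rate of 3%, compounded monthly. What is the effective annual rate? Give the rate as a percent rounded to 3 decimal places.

3.042%

One year is 12 periods at 0.0025 each: (1 + 0.0025)^12 ≈ 1.030416.
EAR = 1.030416 − 1 ≈ 3.04160%.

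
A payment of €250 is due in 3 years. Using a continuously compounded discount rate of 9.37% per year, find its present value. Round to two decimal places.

€188.74

P = A·e^(−rt) = 250·e^(−0.2811).
e^(−0.2811) ≈ 0.754952836, so P ≈ 188.7382.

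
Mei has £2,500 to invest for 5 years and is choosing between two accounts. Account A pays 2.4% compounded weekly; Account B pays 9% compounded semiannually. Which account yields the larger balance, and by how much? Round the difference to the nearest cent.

Account A growth factor: (1 + 0.024/52)^260 ≈ 1.127465639; balance ≈ 2,818.6641.
Account B growth factor: (1 + 0.045)^10 ≈ 1.552969422; balance ≈ 3,882.4236.
Account B is larger by 1,063.7595.

Account B, by £1,063.76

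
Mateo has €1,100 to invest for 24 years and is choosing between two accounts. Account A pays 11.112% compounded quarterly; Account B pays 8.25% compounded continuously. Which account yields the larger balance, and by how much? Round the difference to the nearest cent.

Account A, by €7,301.90

Account A growth factor: (1 + 0.02778)^96 ≈ 13.88083469; balance ≈ 15,268.9182.
Account B growth factor: e^(0.0825·24) = e^1.98 ≈ 7.242742985; balance ≈ 7,967.0173.
Account A is larger by 7,301.9009.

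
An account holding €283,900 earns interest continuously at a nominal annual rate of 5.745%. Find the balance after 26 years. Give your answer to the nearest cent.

A = P·e^(rt) = 283,900·e^(0.05745·26) = 283,900·e^1.4937.
e^1.4937 ≈ 4.453543181836, so A ≈ 1,264,360.9093.

€1,264,360.91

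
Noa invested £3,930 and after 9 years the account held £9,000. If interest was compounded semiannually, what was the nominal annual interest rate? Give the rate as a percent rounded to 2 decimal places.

9.42%

The 18-period growth factor is 9,000/3,930 = 2.29008.
r/2 = 2.29008^(1/18) − 1 ≈ 0.0471085, so r ≈ 2·0.0471085 = 9.42169%.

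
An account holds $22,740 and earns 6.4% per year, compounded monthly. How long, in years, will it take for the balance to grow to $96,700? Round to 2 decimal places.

(1 + 0.00533333)^(12t) = 96,700/22,740 = 4.2524.
12t·ln(1 + 0.00533333) = ln(4.2524); 12t = 1.4475/0.00531916 ≈ 272.1271.
t ≈ 22.6773 years.

22.68 years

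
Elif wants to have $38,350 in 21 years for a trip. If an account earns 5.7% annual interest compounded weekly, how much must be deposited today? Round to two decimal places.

Growth factor = (1 + 0.057/52)^1092 ≈ 3.3080021627.
P = 38,350/3.3080021627 ≈ 11,593.1000.

$11,593.10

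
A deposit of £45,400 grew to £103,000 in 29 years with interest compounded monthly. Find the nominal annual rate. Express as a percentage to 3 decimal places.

(1 + r/12)^348 = 103,000/45,400 = 2.26872.
1 + r/12 = 2.26872^(1/348) ≈ 1.002357, so r/12 ≈ 0.00235684.
r ≈ 12·0.00235684 = 2.82821%.

2.828%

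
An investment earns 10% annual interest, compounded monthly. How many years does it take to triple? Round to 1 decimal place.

(1 + 0.00833333)^(12t) = 3.
12t = ln 3 / ln(1 + 0.00833333) ≈ 1.0986/0.0082988 ≈ 132.3820.
t ≈ 11.0318.

11.0 years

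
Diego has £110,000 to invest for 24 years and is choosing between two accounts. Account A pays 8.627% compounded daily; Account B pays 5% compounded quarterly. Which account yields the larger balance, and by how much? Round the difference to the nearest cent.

Account A, by £509,429.28

A: (1 + 0.08627/365)^8760 ≈ 7.92668846978, so 110,000 × 7.92668846978 ≈ 871,935.7317.
B: (1 + 0.0125)^96 ≈ 3.2955132425, so 110,000 × 3.2955132425 ≈ 362,506.4567.
Difference ≈ 509,429.2750 in favor of A.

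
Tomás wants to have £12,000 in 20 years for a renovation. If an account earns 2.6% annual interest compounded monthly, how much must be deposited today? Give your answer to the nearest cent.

Periodic rate = 2.6%/12 = 0.00216667; 240 periods.
P = 12,000/(1 + 0.026/12)^240 ≈ 12,000/1.68108174 ≈ 7,138.2609.

£7,138.26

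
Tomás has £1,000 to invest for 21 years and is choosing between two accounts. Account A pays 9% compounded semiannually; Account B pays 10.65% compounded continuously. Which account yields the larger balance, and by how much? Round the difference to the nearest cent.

Account B, by £3,008.90

A: (1 + 0.045)^42 ≈ 6.351615484, so 1,000 × 6.351615484 ≈ 6,351.6155.
B: e^(0.1065·21) = e^2.2365 ≈ 9.360512095, so 1,000 × 9.360512095 ≈ 9,360.5121.
Difference ≈ 3,008.8966 in favor of B.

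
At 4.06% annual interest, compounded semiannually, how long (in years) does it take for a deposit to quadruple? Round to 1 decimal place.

34.5 years

(1 + 0.0203)^(2t) = 4.
2t = ln 4 / ln(1 + 0.0203) ≈ 1.3863/0.0200967 ≈ 68.9812.
t ≈ 34.4906.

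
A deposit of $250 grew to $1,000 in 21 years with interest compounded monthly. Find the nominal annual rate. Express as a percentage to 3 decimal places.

6.620%

(1 + r/12)^252 = 1,000/250 = 4.
1 + r/12 = 4^(1/252) ≈ 1.005516, so r/12 ≈ 0.00551633.
r ≈ 12·0.00551633 = 6.61959%.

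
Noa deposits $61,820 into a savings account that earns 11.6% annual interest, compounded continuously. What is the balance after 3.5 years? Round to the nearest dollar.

$92,780

A = P·e^(rt) = 61,820·e^(0.116·3.5) = 61,820·e^0.406.
e^0.406 ≈ 1.5008025525, so A ≈ 92,779.6138.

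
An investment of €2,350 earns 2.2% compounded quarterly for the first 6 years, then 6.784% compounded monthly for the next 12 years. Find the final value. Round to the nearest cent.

After 6 years at 2.2%: 2,350 × 1.140695684 ≈ 2,680.6349.
Then 12 years at 6.784%: 2,680.6349 × 2.251929723 ≈ 6,036.6013.

€6,036.60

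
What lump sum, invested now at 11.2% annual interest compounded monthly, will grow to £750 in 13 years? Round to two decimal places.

£176.06

Periodic rate = 11.2%/12 = 0.00933333; 156 periods.
P = 750/(1 + 0.112/12)^156 ≈ 750/4.25990695 ≈ 176.0602.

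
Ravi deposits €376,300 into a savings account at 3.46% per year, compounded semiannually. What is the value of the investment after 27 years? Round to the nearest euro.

€950,129

Growth factor = (1 + 0.0173)^54 ≈ 2.52492453752.
A ≈ 376,300 × 2.52492453752 ≈ 950,129.1035.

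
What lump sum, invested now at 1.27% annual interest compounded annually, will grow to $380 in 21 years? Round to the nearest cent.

Annual rate = 1.27% = 0.0127; 21 periods.
P = 380/(1 + 0.0127)^21 ≈ 380/1.3034579 ≈ 291.5322.

$291.53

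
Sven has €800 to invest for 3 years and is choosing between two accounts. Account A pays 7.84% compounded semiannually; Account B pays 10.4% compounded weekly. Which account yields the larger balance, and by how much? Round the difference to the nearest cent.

Account A growth factor: (1 + 0.0392)^6 ≈ 1.259490304; balance ≈ 1,007.5922.
Account B growth factor: (1 + 0.002)^156 ≈ 1.365729087; balance ≈ 1,092.5833.
Account B is larger by 84.9910.

Account B, by €84.99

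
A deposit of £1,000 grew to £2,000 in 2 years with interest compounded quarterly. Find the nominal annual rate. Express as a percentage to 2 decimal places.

36.20%

(1 + r/4)^8 = 2,000/1,000 = 2.
1 + r/4 = 2^(1/8) ≈ 1.090508, so r/4 ≈ 0.0905077.
r ≈ 4·0.0905077 = 36.20309%.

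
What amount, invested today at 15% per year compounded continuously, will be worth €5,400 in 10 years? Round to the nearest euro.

€1,205

P = A·e^(−rt) = 5,400·e^(−1.5).
e^(−1.5) ≈ 0.2231301601, so P ≈ 1,204.9029.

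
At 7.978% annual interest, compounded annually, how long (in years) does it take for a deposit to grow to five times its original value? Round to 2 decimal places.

(1 + 0.07978)^t = 5.
t = ln 5 / ln(1 + 0.07978) ≈ 1.6094/0.0767573 ≈ 20.9679.

20.97 years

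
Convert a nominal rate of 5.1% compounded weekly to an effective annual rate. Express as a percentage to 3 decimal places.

5.230%

One year is 52 periods at 0.000980769 each: (1 + 0.000980769)^52 ≈ 1.052297.
EAR = 1.052297 − 1 ≈ 5.22966%.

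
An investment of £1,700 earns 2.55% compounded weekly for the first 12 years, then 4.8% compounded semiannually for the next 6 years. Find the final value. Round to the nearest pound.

£3,068

After 12 years at 2.55%: 1,700 × 1.357880456 ≈ 2,308.3968.
Then 6 years at 4.8%: 2,308.3968 × 1.329227996 ≈ 3,068.3856.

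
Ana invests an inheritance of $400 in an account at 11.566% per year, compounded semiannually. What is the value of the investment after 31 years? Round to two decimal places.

Growth factor = (1 + 0.05783)^62 ≈ 32.642583548.
A ≈ 400 × 32.642583548 ≈ 13,057.0334.

$13,057.03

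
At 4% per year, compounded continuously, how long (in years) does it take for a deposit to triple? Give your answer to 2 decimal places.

27.47 years

e^(0.04t) = 3, so 0.04t = ln 3 ≈ 1.0986.
t ≈ 1.0986/0.04 ≈ 27.4653.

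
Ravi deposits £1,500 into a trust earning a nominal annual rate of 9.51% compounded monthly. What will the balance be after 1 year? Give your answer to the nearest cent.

Growth factor = (1 + 0.007925)^12 ≈ 1.09935665.
A ≈ 1,500 × 1.09935665 ≈ 1,649.0350.

£1,649.03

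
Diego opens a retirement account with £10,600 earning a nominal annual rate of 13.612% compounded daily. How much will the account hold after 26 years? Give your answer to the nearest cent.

£364,787.23

Growth factor = (1 + 0.13612/365)^9490 ≈ 34.4138892221.
A ≈ 10,600 × 34.4138892221 ≈ 364,787.2258.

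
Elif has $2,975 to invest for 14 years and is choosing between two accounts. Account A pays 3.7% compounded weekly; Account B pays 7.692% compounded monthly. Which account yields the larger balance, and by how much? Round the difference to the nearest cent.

A: (1 + 0.037/52)^728 ≈ 1.678357772, so 2,975 × 1.678357772 ≈ 4,993.1144.
B: (1 + 0.00641)^168 ≈ 2.925435265, so 2,975 × 2.925435265 ≈ 8,703.1699.
Difference ≈ 3,710.0555 in favor of B.

Account B, by $3,710.06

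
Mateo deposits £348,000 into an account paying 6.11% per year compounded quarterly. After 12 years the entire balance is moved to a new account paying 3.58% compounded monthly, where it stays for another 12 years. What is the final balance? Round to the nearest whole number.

£1,106,348

Phase 1: 348,000·(1 + 0.015275)^48 ≈ 720,437.7722.
Phase 2: 720,437.7722·(1 + 0.0358/12)^144 ≈ 1,106,347.6856.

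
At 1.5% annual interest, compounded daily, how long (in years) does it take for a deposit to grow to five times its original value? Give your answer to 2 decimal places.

(1 + 0.0000410959)^(365t) = 5.
365t = ln 5 / ln(1 + 0.0000410959) ≈ 1.6094/4.1095e-05 ≈ 39163.7939.
t ≈ 107.2981.

107.30 years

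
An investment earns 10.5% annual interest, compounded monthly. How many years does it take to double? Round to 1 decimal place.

6.6 years

(1 + 0.00875)^(12t) = 2.
12t = ln 2 / ln(1 + 0.00875) ≈ 0.69315/0.00871194 ≈ 79.5629.
t ≈ 6.6302.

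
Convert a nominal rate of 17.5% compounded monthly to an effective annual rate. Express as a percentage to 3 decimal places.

EAR = (1 + 17.5%/12)^12 − 1 = (1 + 0.0145833)^12 − 1.
(1 + 0.0145833)^12 ≈ 1.189742, so EAR ≈ 18.97417%.

18.974%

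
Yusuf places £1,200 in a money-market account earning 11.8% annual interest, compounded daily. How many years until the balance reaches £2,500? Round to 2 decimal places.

We need (1 + 0.000323288)^(365t) = 2.0833, so 365t = ln 2.0833 / ln 1.000323 ≈ 2270.6953.
t ≈ 2270.6953/365 = 6.2211 years.

6.22 years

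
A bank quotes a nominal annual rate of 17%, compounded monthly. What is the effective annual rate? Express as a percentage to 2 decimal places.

EAR = (1 + 17%/12)^12 − 1 = (1 + 0.0141667)^12 − 1.
(1 + 0.0141667)^12 ≈ 1.183892, so EAR ≈ 18.38917%.

18.39%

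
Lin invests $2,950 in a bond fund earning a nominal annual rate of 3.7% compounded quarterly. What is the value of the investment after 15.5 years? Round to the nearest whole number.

$5,221

Periodic rate = 3.7%/4 = 0.00925; periods = 4·15.5 = 62.
A = 2,950·(1 + 0.00925)^62 ≈ 2,950·1.769795152 ≈ 5,220.8957.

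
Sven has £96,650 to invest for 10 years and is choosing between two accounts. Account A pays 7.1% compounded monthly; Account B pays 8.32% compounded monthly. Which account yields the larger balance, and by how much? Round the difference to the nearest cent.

Account B, by £25,281.89

Account A growth factor: (1 + 0.071/12)^120 ≈ 2.02974025511; balance ≈ 196,174.3957.
Account B growth factor: (1 + 0.0832/12)^120 ≈ 2.29132212038; balance ≈ 221,456.2829.
Account B is larger by 25,281.8873.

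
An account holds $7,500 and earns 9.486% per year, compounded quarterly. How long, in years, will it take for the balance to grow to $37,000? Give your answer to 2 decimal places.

17.02 years

We need (1 + 0.023715)^(4t) = 4.9333, so 4t = ln 4.9333 / ln 1.023715 ≈ 68.0947.
t ≈ 68.0947/4 = 17.0237 years.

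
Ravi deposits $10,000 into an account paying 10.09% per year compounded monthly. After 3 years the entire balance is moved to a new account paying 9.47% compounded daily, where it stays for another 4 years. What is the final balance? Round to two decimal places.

Phase 1: 10,000·(1 + 0.1009/12)^36 ≈ 13,517.9655.
Phase 2: 13,517.9655·(1 + 0.0947/365)^1460 ≈ 19,742.4364.

$19,742.44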